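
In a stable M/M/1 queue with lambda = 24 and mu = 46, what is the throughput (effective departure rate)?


For a stable queue (lambda < mu), throughput = lambda = 24 per hour

24 per hour


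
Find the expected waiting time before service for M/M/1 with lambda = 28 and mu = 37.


rho = 28/37; Wq = rho/(mu - lambda) = 0.0841 hours

0.0841 hours


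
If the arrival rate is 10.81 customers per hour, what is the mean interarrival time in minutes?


Mean interarrival time = 60/lambda = 60/10.81 = 5.55 minutes

5.55 minutes


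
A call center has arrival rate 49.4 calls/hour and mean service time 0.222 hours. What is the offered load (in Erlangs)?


Offered load a = lambda * E[S] = 49.4 * 0.222 = 10.97 Erlangs

10.97 Erlangs


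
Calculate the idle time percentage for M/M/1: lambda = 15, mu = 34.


Idle fraction = (1 - rho) * 100 = (1 - 15/34) * 100 = 55.9%

55.9%


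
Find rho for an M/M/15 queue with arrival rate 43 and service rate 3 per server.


rho = lambda/(c*mu) = 43/(15*3) = 0.9556

0.9556


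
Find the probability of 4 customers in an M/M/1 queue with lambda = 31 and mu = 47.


rho = 31/47; P(n) = (1-rho)*rho^n = (1-31/47)*(31/47)^4 = 0.0644

0.0644


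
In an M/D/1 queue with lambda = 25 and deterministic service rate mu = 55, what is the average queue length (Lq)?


M/D/1: Lq = rho^2 / (2*(1-rho)) where rho = 25/55; Lq = 0.19

0.19


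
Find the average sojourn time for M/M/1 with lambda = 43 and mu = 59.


W = 1/(mu - lambda) = 1/(59 - 43) = 0.0625 hours

0.0625 hours


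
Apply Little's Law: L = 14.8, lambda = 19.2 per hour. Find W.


W = L / lambda = 14.8 / 19.2 = 0.7708 hours

0.7708 hours


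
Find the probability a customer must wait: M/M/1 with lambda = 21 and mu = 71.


P(wait) = rho = lambda/mu = 21/71 = 0.2958

0.2958


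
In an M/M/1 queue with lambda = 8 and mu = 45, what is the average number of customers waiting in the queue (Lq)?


rho = 8/45; Lq = rho^2/(1-rho) = 0.04

0.04


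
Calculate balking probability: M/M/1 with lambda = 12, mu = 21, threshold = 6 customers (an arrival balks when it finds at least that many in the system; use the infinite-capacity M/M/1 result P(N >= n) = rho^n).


P(N >= 6) = rho^6 = (12/21)^6 = 0.0348

0.0348


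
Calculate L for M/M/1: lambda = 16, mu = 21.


rho = 16/21; L = rho/(1-rho) = 3.2

3.2


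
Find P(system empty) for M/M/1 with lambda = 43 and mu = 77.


P0 = 1 - rho = 1 - 43/77 = 0.4416

0.4416


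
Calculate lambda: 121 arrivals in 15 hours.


lambda = total arrivals / time = 121 / 15 = 8.07 per hour

8.07 per hour


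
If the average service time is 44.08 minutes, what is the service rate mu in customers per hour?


mu = 60 / avg_service_time = 60 / 44.08 = 1.36 per hour

1.36 per hour


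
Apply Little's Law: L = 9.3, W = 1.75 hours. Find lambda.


lambda = L / W = 9.3 / 1.75 = 5.31 per hour

5.31 per hour


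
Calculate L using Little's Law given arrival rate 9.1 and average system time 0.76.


L = lambda * W = 9.1 * 0.76 = 6.92

6.92


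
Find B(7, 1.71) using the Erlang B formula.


B(N,A) = (A^N/N!) / sum(A^k/k!, k=0..N) with N=7, A=1.71 = 0.0015

0.0015


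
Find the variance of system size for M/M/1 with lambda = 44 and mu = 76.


rho = 44/76; Var(N) = rho/(1-rho)^2 = 3.27

3.27


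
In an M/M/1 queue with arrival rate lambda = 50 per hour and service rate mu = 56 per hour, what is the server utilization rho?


rho = lambda/mu = 50/56 = 0.8929

0.8929


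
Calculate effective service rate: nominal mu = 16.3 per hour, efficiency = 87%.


Effective rate = mu * efficiency = 16.3 * 0.87 = 14.18 per hour

14.18 per hour


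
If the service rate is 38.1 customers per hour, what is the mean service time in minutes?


Mean service time = 60/mu = 60/38.1 = 1.57 minutes

1.57 minutes


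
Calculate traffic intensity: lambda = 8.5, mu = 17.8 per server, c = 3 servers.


rho = lambda / (c * mu) = 8.5 / (3 * 17.8) = 0.1592

0.1592


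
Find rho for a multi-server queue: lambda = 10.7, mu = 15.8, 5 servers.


rho = lambda / (c * mu) = 10.7 / (5 * 15.8) = 0.1354

0.1354


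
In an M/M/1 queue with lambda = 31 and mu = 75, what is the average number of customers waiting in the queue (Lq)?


rho = 31/75; Lq = rho^2/(1-rho) = 0.29

0.29


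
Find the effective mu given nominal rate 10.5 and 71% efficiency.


Effective rate = mu * efficiency = 10.5 * 0.71 = 7.46 per hour

7.46 per hour


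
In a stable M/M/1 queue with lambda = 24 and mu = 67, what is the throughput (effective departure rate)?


For a stable queue (lambda < mu), throughput = lambda = 24 per hour

24 per hour


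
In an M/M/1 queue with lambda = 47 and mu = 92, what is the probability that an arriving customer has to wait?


P(wait) = rho = lambda/mu = 47/92 = 0.5109

0.5109


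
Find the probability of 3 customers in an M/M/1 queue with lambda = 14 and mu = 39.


rho = 14/39; P(n) = (1-rho)*rho^n = (1-14/39)*(14/39)^3 = 0.0297

0.0297


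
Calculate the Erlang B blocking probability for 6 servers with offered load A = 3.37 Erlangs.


B(N,A) = (A^N/N!) / sum(A^k/k!, k=0..N) with N=6, A=3.37 = 0.0741

0.0741


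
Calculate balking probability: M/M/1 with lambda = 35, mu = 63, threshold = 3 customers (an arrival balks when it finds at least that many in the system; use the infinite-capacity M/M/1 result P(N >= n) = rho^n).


P(N >= 3) = rho^3 = (35/63)^3 = 0.1715

0.1715


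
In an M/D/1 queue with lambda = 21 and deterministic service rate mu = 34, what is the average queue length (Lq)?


M/D/1: Lq = rho^2 / (2*(1-rho)) where rho = 21/34; Lq = 0.5

0.5


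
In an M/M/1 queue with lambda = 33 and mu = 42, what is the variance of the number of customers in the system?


rho = 33/42; Var(N) = rho/(1-rho)^2 = 17.11

17.11


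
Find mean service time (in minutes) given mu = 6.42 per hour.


Mean service time = 60/mu = 60/6.42 = 9.35 minutes

9.35 minutes


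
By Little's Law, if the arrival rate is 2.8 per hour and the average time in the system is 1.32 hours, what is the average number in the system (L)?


L = lambda * W = 2.8 * 1.32 = 3.7

3.7


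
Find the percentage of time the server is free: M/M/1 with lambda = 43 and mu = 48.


Idle fraction = (1 - rho) * 100 = (1 - 43/48) * 100 = 10.4%

10.4%


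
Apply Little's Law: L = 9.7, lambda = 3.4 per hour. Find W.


W = L / lambda = 9.7 / 3.4 = 2.8529 hours

2.8529 hours


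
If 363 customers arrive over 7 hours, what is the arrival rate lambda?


lambda = total arrivals / time = 363 / 7 = 51.86 per hour

51.86 per hour


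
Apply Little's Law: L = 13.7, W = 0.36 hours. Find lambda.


lambda = L / W = 13.7 / 0.36 = 38.06 per hour

38.06 per hour


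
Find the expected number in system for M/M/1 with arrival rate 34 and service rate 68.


rho = 34/68; L = rho/(1-rho) = 1.0

1.0


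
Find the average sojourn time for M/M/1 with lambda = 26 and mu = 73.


W = 1/(mu - lambda) = 1/(73 - 26) = 0.0213 hours

0.0213 hours


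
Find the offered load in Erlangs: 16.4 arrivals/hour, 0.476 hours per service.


Offered load a = lambda * E[S] = 16.4 * 0.476 = 7.81 Erlangs

7.81 Erlangs


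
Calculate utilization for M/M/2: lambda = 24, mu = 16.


rho = lambda/(c*mu) = 24/(2*16) = 0.75

0.75


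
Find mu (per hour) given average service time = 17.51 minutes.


mu = 60 / avg_service_time = 60 / 17.51 = 3.43 per hour

3.43 per hour


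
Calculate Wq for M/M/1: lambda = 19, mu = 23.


rho = 19/23; Wq = rho/(mu - lambda) = 0.2065 hours

0.2065 hours


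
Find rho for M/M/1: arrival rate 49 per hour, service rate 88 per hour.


rho = lambda/mu = 49/88 = 0.5568

0.5568


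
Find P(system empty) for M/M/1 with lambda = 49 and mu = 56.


P0 = 1 - rho = 1 - 49/56 = 0.125

0.125


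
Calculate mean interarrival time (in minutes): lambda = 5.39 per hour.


Mean interarrival time = 60/lambda = 60/5.39 = 11.13 minutes

11.13 minutes


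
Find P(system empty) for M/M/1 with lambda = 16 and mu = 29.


P0 = 1 - rho = 1 - 16/29 = 0.4483

0.4483


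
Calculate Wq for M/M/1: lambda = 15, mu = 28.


rho = 15/28; Wq = rho/(mu - lambda) = 0.0412 hours

0.0412 hours


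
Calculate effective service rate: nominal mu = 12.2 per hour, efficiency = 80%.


Effective rate = mu * efficiency = 12.2 * 0.8 = 9.76 per hour

9.76 per hour


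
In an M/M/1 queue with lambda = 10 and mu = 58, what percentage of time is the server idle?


Idle fraction = (1 - rho) * 100 = (1 - 10/58) * 100 = 82.8%

82.8%


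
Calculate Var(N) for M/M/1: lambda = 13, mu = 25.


rho = 13/25; Var(N) = rho/(1-rho)^2 = 2.26

2.26


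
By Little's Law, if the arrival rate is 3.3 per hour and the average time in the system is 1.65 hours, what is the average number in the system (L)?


L = lambda * W = 3.3 * 1.65 = 5.45

5.45


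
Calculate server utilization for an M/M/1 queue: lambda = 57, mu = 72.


rho = lambda/mu = 57/72 = 0.7917

0.7917


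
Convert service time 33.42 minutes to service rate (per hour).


mu = 60 / avg_service_time = 60 / 33.42 = 1.8 per hour

1.8 per hour


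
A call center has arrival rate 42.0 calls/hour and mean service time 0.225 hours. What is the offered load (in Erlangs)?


Offered load a = lambda * E[S] = 42.0 * 0.225 = 9.45 Erlangs

9.45 Erlangs


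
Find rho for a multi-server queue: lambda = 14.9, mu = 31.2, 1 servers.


rho = lambda / (c * mu) = 14.9 / (1 * 31.2) = 0.4776

0.4776


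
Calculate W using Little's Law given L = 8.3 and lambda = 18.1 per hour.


W = L / lambda = 8.3 / 18.1 = 0.4586 hours

0.4586 hours


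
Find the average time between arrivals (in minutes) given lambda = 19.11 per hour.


Mean interarrival time = 60/lambda = 60/19.11 = 3.14 minutes

3.14 minutes


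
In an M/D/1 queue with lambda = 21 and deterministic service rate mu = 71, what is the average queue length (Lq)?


M/D/1: Lq = rho^2 / (2*(1-rho)) where rho = 21/71; Lq = 0.06

0.06


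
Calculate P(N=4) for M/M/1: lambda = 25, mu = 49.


rho = 25/49; P(n) = (1-rho)*rho^n = (1-25/49)*(25/49)^4 = 0.0332

0.0332


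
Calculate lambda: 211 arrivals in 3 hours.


lambda = total arrivals / time = 211 / 3 = 70.33 per hour

70.33 per hour


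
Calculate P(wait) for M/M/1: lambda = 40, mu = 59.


P(wait) = rho = lambda/mu = 40/59 = 0.678

0.678


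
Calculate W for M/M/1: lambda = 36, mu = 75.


W = 1/(mu - lambda) = 1/(75 - 36) = 0.0256 hours

0.0256 hours


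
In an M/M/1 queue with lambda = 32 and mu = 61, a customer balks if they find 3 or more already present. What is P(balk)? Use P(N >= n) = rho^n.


P(N >= 3) = rho^3 = (32/61)^3 = 0.1444

0.1444


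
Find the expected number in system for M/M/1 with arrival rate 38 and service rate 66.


rho = 38/66; L = rho/(1-rho) = 1.36

1.36


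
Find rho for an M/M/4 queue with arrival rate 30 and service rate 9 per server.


rho = lambda/(c*mu) = 30/(4*9) = 0.8333

0.8333


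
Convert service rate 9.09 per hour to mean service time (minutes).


Mean service time = 60/mu = 60/9.09 = 6.6 minutes

6.6 minutes


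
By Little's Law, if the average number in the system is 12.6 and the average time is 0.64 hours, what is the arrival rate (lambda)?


lambda = L / W = 12.6 / 0.64 = 19.69 per hour

19.69 per hour


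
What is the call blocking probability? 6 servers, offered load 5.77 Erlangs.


B(N,A) = (A^N/N!) / sum(A^k/k!, k=0..N) with N=6, A=5.77 = 0.2486

0.2486


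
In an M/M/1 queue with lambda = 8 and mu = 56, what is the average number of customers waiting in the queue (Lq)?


rho = 8/56; Lq = rho^2/(1-rho) = 0.02

0.02


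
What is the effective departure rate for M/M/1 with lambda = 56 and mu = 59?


For a stable queue (lambda < mu), throughput = lambda = 56 per hour

56 per hour


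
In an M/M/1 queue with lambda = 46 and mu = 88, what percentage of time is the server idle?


Idle fraction = (1 - rho) * 100 = (1 - 46/88) * 100 = 47.7%

47.7%


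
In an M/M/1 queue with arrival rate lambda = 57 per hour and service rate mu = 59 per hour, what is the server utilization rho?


rho = lambda/mu = 57/59 = 0.9661

0.9661


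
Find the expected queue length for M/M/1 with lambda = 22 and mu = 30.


rho = 22/30; Lq = rho^2/(1-rho) = 2.02

2.02


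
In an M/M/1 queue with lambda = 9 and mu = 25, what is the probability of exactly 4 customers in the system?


rho = 9/25; P(n) = (1-rho)*rho^n = (1-9/25)*(9/25)^4 = 0.0107

0.0107


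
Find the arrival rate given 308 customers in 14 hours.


lambda = total arrivals / time = 308 / 14 = 22.0 per hour

22.0 per hour


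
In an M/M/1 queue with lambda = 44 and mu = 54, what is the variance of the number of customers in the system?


rho = 44/54; Var(N) = rho/(1-rho)^2 = 23.76

23.76


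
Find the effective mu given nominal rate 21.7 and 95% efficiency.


Effective rate = mu * efficiency = 21.7 * 0.95 = 20.62 per hour

20.62 per hour


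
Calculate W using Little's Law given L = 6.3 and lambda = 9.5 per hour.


W = L / lambda = 6.3 / 9.5 = 0.6632 hours

0.6632 hours


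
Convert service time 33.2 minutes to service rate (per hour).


mu = 60 / avg_service_time = 60 / 33.2 = 1.81 per hour

1.81 per hour


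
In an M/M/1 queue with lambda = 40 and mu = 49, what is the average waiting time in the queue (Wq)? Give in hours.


rho = 40/49; Wq = rho/(mu - lambda) = 0.0907 hours

0.0907 hours


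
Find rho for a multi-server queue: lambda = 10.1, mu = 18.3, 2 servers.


rho = lambda / (c * mu) = 10.1 / (2 * 18.3) = 0.276

0.276


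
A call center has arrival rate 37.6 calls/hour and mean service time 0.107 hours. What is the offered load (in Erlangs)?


Offered load a = lambda * E[S] = 37.6 * 0.107 = 4.02 Erlangs

4.02 Erlangs


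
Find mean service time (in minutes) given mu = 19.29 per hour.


Mean service time = 60/mu = 60/19.29 = 3.11 minutes

3.11 minutes


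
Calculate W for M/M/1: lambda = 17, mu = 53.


W = 1/(mu - lambda) = 1/(53 - 17) = 0.0278 hours

0.0278 hours


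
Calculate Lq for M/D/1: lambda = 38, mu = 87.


M/D/1: Lq = rho^2 / (2*(1-rho)) where rho = 38/87; Lq = 0.17

0.17


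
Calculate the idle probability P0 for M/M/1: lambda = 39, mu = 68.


P0 = 1 - rho = 1 - 39/68 = 0.4265

0.4265


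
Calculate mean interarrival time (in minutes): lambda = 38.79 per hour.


Mean interarrival time = 60/lambda = 60/38.79 = 1.55 minutes

1.55 minutes


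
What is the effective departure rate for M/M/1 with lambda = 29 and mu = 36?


For a stable queue (lambda < mu), throughput = lambda = 29 per hour

29 per hour


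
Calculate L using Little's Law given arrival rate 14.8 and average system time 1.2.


L = lambda * W = 14.8 * 1.2 = 17.76

17.76


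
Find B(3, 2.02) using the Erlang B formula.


B(N,A) = (A^N/N!) / sum(A^k/k!, k=0..N) with N=3, A=2.02 = 0.2135

0.2135


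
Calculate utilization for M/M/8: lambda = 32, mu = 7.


rho = lambda/(c*mu) = 32/(8*7) = 0.5714

0.5714


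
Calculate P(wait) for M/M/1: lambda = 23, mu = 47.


P(wait) = rho = lambda/mu = 23/47 = 0.4894

0.4894


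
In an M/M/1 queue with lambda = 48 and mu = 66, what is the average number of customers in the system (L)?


rho = 48/66; L = rho/(1-rho) = 2.67

2.67


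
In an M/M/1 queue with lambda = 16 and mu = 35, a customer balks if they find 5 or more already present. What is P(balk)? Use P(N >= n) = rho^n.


P(N >= 5) = rho^5 = (16/35)^5 = 0.02

0.02


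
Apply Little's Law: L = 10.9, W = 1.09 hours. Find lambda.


lambda = L / W = 10.9 / 1.09 = 10.0 per hour

10.0 per hour


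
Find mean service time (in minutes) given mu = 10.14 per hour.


Mean service time = 60/mu = 60/10.14 = 5.92 minutes

5.92 minutes


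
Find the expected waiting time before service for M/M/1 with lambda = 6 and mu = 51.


rho = 6/51; Wq = rho/(mu - lambda) = 0.0026 hours

0.0026 hours


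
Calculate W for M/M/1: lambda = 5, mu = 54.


W = 1/(mu - lambda) = 1/(54 - 5) = 0.0204 hours

0.0204 hours


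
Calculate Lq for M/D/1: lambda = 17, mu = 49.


M/D/1: Lq = rho^2 / (2*(1-rho)) where rho = 17/49; Lq = 0.09

0.09


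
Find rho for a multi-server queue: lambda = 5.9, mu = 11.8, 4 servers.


rho = lambda / (c * mu) = 5.9 / (4 * 11.8) = 0.125

0.125


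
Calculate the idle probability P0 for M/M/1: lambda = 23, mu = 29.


P0 = 1 - rho = 1 - 23/29 = 0.2069

0.2069


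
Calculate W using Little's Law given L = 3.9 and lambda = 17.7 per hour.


W = L / lambda = 3.9 / 17.7 = 0.2203 hours

0.2203 hours


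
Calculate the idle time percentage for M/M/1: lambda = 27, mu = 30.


Idle fraction = (1 - rho) * 100 = (1 - 27/30) * 100 = 10.0%

10.0%


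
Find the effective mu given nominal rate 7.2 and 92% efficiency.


Effective rate = mu * efficiency = 7.2 * 0.92 = 6.62 per hour

6.62 per hour


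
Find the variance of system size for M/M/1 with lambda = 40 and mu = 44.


rho = 40/44; Var(N) = rho/(1-rho)^2 = 110.0

110.0


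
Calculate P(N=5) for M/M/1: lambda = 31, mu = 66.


rho = 31/66; P(n) = (1-rho)*rho^n = (1-31/66)*(31/66)^5 = 0.0121

0.0121


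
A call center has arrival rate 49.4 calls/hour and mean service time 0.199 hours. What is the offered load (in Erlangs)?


Offered load a = lambda * E[S] = 49.4 * 0.199 = 9.83 Erlangs

9.83 Erlangs


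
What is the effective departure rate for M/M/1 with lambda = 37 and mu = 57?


For a stable queue (lambda < mu), throughput = lambda = 37 per hour

37 per hour


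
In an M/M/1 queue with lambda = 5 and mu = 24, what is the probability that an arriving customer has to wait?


P(wait) = rho = lambda/mu = 5/24 = 0.2083

0.2083


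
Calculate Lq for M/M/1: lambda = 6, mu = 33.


rho = 6/33; Lq = rho^2/(1-rho) = 0.04

0.04


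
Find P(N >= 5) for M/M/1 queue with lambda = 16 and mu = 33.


P(N >= 5) = rho^5 = (16/33)^5 = 0.0268

0.0268


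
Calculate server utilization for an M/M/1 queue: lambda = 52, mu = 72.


rho = lambda/mu = 52/72 = 0.7222

0.7222


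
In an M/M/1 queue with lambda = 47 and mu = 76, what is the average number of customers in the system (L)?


rho = 47/76; L = rho/(1-rho) = 1.62

1.62


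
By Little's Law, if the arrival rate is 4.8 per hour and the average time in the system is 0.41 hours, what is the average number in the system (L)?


L = lambda * W = 4.8 * 0.41 = 1.97

1.97


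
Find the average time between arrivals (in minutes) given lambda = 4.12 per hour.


Mean interarrival time = 60/lambda = 60/4.12 = 14.56 minutes

14.56 minutes


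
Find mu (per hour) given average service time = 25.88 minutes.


mu = 60 / avg_service_time = 60 / 25.88 = 2.32 per hour

2.32 per hour


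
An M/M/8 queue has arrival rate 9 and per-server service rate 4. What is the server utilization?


rho = lambda/(c*mu) = 9/(8*4) = 0.2813

0.2813


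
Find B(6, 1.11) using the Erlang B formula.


B(N,A) = (A^N/N!) / sum(A^k/k!, k=0..N) with N=6, A=1.11 = 0.0009

0.0009


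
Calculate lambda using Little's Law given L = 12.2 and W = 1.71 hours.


lambda = L / W = 12.2 / 1.71 = 7.13 per hour

7.13 per hour


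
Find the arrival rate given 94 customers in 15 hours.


lambda = total arrivals / time = 94 / 15 = 6.27 per hour

6.27 per hour


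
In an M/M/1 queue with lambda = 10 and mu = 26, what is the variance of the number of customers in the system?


rho = 10/26; Var(N) = rho/(1-rho)^2 = 1.02

1.02


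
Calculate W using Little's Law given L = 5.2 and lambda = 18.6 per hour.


W = L / lambda = 5.2 / 18.6 = 0.2796 hours

0.2796 hours


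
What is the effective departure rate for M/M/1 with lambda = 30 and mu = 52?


For a stable queue (lambda < mu), throughput = lambda = 30 per hour

30 per hour


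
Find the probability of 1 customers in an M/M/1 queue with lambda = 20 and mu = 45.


rho = 20/45; P(n) = (1-rho)*rho^n = (1-20/45)*(20/45)^1 = 0.2469

0.2469


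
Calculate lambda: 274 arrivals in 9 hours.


lambda = total arrivals / time = 274 / 9 = 30.44 per hour

30.44 per hour


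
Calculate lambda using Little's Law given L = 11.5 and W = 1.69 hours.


lambda = L / W = 11.5 / 1.69 = 6.8 per hour

6.8 per hour


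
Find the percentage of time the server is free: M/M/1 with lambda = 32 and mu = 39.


Idle fraction = (1 - rho) * 100 = (1 - 32/39) * 100 = 17.9%

17.9%


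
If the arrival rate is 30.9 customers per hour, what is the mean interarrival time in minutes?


Mean interarrival time = 60/lambda = 60/30.9 = 1.94 minutes

1.94 minutes


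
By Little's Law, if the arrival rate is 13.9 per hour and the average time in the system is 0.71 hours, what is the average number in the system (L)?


L = lambda * W = 13.9 * 0.71 = 9.87

9.87


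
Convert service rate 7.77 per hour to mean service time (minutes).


Mean service time = 60/mu = 60/7.77 = 7.72 minutes

7.72 minutes


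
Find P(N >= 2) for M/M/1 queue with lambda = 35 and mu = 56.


P(N >= 2) = rho^2 = (35/56)^2 = 0.3906

0.3906


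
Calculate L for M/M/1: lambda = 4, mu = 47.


rho = 4/47; L = rho/(1-rho) = 0.09

0.09


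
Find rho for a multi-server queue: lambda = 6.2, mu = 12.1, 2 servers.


rho = lambda / (c * mu) = 6.2 / (2 * 12.1) = 0.2562

0.2562


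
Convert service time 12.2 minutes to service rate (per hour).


mu = 60 / avg_service_time = 60 / 12.2 = 4.92 per hour

4.92 per hour


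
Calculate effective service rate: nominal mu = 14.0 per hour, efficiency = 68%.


Effective rate = mu * efficiency = 14.0 * 0.68 = 9.52 per hour

9.52 per hour


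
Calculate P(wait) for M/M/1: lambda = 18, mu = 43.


P(wait) = rho = lambda/mu = 18/43 = 0.4186

0.4186


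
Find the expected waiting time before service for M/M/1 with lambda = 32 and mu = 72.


rho = 32/72; Wq = rho/(mu - lambda) = 0.0111 hours

0.0111 hours


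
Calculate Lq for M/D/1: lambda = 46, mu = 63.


M/D/1: Lq = rho^2 / (2*(1-rho)) where rho = 46/63; Lq = 0.99

0.99


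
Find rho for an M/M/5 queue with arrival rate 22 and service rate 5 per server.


rho = lambda/(c*mu) = 22/(5*5) = 0.88

0.88


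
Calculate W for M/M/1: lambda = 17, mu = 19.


W = 1/(mu - lambda) = 1/(19 - 17) = 0.5 hours

0.5 hours


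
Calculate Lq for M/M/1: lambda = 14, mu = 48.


rho = 14/48; Lq = rho^2/(1-rho) = 0.12

0.12


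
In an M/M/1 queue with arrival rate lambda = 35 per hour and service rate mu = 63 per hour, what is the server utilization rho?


rho = lambda/mu = 35/63 = 0.5556

0.5556


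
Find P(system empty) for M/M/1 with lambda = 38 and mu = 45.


P0 = 1 - rho = 1 - 38/45 = 0.1556

0.1556


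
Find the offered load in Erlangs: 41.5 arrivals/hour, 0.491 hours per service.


Offered load a = lambda * E[S] = 41.5 * 0.491 = 20.38 Erlangs

20.38 Erlangs


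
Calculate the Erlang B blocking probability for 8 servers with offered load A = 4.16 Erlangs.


B(N,A) = (A^N/N!) / sum(A^k/k!, k=0..N) with N=8, A=4.16 = 0.0357

0.0357


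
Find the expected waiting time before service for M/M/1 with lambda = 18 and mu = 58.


rho = 18/58; Wq = rho/(mu - lambda) = 0.0078 hours

0.0078 hours


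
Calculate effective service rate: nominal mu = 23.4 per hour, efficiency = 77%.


Effective rate = mu * efficiency = 23.4 * 0.77 = 18.02 per hour

18.02 per hour


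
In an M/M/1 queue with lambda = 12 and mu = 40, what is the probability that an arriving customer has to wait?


P(wait) = rho = lambda/mu = 12/40 = 0.3

0.3


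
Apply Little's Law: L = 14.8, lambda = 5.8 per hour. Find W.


W = L / lambda = 14.8 / 5.8 = 2.5517 hours

2.5517 hours


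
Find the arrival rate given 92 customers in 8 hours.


lambda = total arrivals / time = 92 / 8 = 11.5 per hour

11.5 per hour


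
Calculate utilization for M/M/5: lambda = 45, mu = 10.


rho = lambda/(c*mu) = 45/(5*10) = 0.9

0.9


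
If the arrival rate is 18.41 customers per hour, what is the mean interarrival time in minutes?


Mean interarrival time = 60/lambda = 60/18.41 = 3.26 minutes

3.26 minutes


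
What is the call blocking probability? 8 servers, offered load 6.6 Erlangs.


B(N,A) = (A^N/N!) / sum(A^k/k!, k=0..N) with N=8, A=6.6 = 0.1558

0.1558


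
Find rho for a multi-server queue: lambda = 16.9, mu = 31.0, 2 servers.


rho = lambda / (c * mu) = 16.9 / (2 * 31.0) = 0.2726

0.2726


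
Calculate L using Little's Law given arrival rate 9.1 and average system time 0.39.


L = lambda * W = 9.1 * 0.39 = 3.55

3.55


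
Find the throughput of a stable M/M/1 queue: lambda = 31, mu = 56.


For a stable queue (lambda < mu), throughput = lambda = 31 per hour

31 per hour


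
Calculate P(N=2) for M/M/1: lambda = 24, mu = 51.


rho = 24/51; P(n) = (1-rho)*rho^n = (1-24/51)*(24/51)^2 = 0.1172

0.1172


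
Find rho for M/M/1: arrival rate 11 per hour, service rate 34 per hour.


rho = lambda/mu = 11/34 = 0.3235

0.3235


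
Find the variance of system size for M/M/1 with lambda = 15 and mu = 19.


rho = 15/19; Var(N) = rho/(1-rho)^2 = 17.81

17.81


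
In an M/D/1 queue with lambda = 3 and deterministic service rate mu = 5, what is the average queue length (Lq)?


M/D/1: Lq = rho^2 / (2*(1-rho)) where rho = 3/5; Lq = 0.45

0.45


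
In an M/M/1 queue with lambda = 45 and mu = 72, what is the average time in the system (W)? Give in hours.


W = 1/(mu - lambda) = 1/(72 - 45) = 0.037 hours

0.037 hours


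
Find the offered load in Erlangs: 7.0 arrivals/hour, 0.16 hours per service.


Offered load a = lambda * E[S] = 7.0 * 0.16 = 1.12 Erlangs

1.12 Erlangs


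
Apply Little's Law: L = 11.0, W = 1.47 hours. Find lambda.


lambda = L / W = 11.0 / 1.47 = 7.48 per hour

7.48 per hour


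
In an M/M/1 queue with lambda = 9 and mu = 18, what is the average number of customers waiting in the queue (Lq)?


rho = 9/18; Lq = rho^2/(1-rho) = 0.5

0.5


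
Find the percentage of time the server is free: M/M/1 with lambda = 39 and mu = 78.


Idle fraction = (1 - rho) * 100 = (1 - 39/78) * 100 = 50.0%

50.0%


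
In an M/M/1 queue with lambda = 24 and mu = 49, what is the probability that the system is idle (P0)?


P0 = 1 - rho = 1 - 24/49 = 0.5102

0.5102


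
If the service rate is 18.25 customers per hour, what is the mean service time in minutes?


Mean service time = 60/mu = 60/18.25 = 3.29 minutes

3.29 minutes


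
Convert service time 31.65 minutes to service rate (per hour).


mu = 60 / avg_service_time = 60 / 31.65 = 1.9 per hour

1.9 per hour


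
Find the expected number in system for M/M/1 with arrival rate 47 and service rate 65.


rho = 47/65; L = rho/(1-rho) = 2.61

2.61


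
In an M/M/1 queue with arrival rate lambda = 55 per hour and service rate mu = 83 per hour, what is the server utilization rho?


rho = lambda/mu = 55/83 = 0.6627

0.6627


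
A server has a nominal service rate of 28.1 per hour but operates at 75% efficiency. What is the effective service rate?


Effective rate = mu * efficiency = 28.1 * 0.75 = 21.08 per hour

21.08 per hour


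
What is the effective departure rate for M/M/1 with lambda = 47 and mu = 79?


For a stable queue (lambda < mu), throughput = lambda = 47 per hour

47 per hour


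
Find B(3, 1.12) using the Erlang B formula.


B(N,A) = (A^N/N!) / sum(A^k/k!, k=0..N) with N=3, A=1.12 = 0.0785

0.0785


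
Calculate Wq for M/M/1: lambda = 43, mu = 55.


rho = 43/55; Wq = rho/(mu - lambda) = 0.0652 hours

0.0652 hours


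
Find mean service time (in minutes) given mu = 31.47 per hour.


Mean service time = 60/mu = 60/31.47 = 1.91 minutes

1.91 minutes


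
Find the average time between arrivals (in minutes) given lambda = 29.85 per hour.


Mean interarrival time = 60/lambda = 60/29.85 = 2.01 minutes

2.01 minutes


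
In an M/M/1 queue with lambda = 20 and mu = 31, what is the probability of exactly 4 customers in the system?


rho = 20/31; P(n) = (1-rho)*rho^n = (1-20/31)*(20/31)^4 = 0.0615

0.0615


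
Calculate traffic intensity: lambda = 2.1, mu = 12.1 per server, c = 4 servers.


rho = lambda / (c * mu) = 2.1 / (4 * 12.1) = 0.0434

0.0434


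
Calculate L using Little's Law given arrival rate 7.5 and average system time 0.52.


L = lambda * W = 7.5 * 0.52 = 3.9

3.9


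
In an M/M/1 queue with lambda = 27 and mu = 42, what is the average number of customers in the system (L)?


rho = 27/42; L = rho/(1-rho) = 1.8

1.8


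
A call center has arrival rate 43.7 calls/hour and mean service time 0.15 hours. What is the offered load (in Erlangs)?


Offered load a = lambda * E[S] = 43.7 * 0.15 = 6.56 Erlangs

6.56 Erlangs


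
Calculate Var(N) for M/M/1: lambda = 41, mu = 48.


rho = 41/48; Var(N) = rho/(1-rho)^2 = 40.16

40.16


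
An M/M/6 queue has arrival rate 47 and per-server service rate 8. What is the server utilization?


rho = lambda/(c*mu) = 47/(6*8) = 0.9792

0.9792


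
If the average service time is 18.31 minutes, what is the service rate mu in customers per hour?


mu = 60 / avg_service_time = 60 / 18.31 = 3.28 per hour

3.28 per hour


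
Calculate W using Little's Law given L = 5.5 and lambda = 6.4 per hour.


W = L / lambda = 5.5 / 6.4 = 0.8594 hours

0.8594 hours


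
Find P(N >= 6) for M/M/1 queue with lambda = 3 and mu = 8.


P(N >= 6) = rho^6 = (3/8)^6 = 0.0028

0.0028


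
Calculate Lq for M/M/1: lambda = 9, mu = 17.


rho = 9/17; Lq = rho^2/(1-rho) = 0.6

0.6


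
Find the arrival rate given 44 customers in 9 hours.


lambda = total arrivals / time = 44 / 9 = 4.89 per hour

4.89 per hour


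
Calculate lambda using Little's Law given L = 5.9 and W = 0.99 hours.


lambda = L / W = 5.9 / 0.99 = 5.96 per hour

5.96 per hour


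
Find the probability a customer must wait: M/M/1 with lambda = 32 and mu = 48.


P(wait) = rho = lambda/mu = 32/48 = 0.6667

0.6667


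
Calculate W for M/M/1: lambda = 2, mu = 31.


W = 1/(mu - lambda) = 1/(31 - 2) = 0.0345 hours

0.0345 hours


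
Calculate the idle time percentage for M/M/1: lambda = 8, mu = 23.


Idle fraction = (1 - rho) * 100 = (1 - 8/23) * 100 = 65.2%

65.2%


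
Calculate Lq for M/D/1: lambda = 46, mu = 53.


M/D/1: Lq = rho^2 / (2*(1-rho)) where rho = 46/53; Lq = 2.85

2.85


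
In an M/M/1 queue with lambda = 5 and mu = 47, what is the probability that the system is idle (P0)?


P0 = 1 - rho = 1 - 5/47 = 0.8936

0.8936


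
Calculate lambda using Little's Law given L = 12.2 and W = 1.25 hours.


lambda = L / W = 12.2 / 1.25 = 9.76 per hour

9.76 per hour


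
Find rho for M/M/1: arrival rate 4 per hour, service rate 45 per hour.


rho = lambda/mu = 4/45 = 0.0889

0.0889


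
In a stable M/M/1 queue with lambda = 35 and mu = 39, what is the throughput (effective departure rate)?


For a stable queue (lambda < mu), throughput = lambda = 35 per hour

35 per hour


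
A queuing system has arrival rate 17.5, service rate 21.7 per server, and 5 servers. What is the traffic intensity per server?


rho = lambda / (c * mu) = 17.5 / (5 * 21.7) = 0.1613

0.1613


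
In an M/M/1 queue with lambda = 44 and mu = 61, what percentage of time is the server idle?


Idle fraction = (1 - rho) * 100 = (1 - 44/61) * 100 = 27.9%

27.9%


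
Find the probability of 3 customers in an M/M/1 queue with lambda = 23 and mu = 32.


rho = 23/32; P(n) = (1-rho)*rho^n = (1-23/32)*(23/32)^3 = 0.1044

0.1044


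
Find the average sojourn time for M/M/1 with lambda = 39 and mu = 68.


W = 1/(mu - lambda) = 1/(68 - 39) = 0.0345 hours

0.0345 hours


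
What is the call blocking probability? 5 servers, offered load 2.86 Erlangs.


B(N,A) = (A^N/N!) / sum(A^k/k!, k=0..N) with N=5, A=2.86 = 0.0982

0.0982


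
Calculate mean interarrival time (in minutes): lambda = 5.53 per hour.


Mean interarrival time = 60/lambda = 60/5.53 = 10.85 minutes

10.85 minutes


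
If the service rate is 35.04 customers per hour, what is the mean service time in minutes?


Mean service time = 60/mu = 60/35.04 = 1.71 minutes

1.71 minutes


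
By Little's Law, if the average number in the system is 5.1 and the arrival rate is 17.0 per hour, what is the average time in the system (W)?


W = L / lambda = 5.1 / 17.0 = 0.3 hours

0.3 hours


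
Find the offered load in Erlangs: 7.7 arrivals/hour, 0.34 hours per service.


Offered load a = lambda * E[S] = 7.7 * 0.34 = 2.62 Erlangs

2.62 Erlangs


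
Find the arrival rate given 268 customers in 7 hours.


lambda = total arrivals / time = 268 / 7 = 38.29 per hour

38.29 per hour


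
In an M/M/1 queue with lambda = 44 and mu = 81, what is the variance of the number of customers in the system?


rho = 44/81; Var(N) = rho/(1-rho)^2 = 2.6

2.6


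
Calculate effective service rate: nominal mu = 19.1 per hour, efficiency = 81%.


Effective rate = mu * efficiency = 19.1 * 0.81 = 15.47 per hour

15.47 per hour


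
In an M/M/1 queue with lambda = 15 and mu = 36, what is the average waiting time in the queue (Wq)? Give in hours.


rho = 15/36; Wq = rho/(mu - lambda) = 0.0198 hours

0.0198 hours


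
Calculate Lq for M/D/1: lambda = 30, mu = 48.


M/D/1: Lq = rho^2 / (2*(1-rho)) where rho = 30/48; Lq = 0.52

0.52


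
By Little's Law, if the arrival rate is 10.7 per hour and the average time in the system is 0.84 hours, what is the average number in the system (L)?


L = lambda * W = 10.7 * 0.84 = 8.99

8.99


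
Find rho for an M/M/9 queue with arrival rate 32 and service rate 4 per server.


rho = lambda/(c*mu) = 32/(9*4) = 0.8889

0.8889


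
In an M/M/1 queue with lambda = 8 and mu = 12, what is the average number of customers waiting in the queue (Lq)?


rho = 8/12; Lq = rho^2/(1-rho) = 1.33

1.33


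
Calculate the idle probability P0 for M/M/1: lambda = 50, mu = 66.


P0 = 1 - rho = 1 - 50/66 = 0.2424

0.2424


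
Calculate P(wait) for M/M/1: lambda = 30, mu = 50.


P(wait) = rho = lambda/mu = 30/50 = 0.6

0.6


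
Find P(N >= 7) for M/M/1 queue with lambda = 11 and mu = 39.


P(N >= 7) = rho^7 = (11/39)^7 = 0.0001

0.0001


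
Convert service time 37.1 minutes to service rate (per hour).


mu = 60 / avg_service_time = 60 / 37.1 = 1.62 per hour

1.62 per hour


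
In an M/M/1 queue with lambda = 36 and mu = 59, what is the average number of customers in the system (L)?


rho = 36/59; L = rho/(1-rho) = 1.57

1.57


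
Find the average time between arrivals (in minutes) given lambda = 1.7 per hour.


Mean interarrival time = 60/lambda = 60/1.7 = 35.29 minutes

35.29 minutes


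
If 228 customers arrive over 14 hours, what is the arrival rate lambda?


lambda = total arrivals / time = 228 / 14 = 16.29 per hour

16.29 per hour


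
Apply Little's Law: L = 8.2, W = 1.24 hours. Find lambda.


lambda = L / W = 8.2 / 1.24 = 6.61 per hour

6.61 per hour


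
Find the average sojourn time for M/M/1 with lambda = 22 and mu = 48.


W = 1/(mu - lambda) = 1/(48 - 22) = 0.0385 hours

0.0385 hours


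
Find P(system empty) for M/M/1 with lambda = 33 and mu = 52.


P0 = 1 - rho = 1 - 33/52 = 0.3654

0.3654


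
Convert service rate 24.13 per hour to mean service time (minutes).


Mean service time = 60/mu = 60/24.13 = 2.49 minutes

2.49 minutes


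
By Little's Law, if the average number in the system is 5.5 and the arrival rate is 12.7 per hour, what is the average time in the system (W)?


W = L / lambda = 5.5 / 12.7 = 0.4331 hours

0.4331 hours


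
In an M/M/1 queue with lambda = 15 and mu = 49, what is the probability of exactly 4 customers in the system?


rho = 15/49; P(n) = (1-rho)*rho^n = (1-15/49)*(15/49)^4 = 0.0061

0.0061


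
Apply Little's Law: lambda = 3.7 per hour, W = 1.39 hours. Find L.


L = lambda * W = 3.7 * 1.39 = 5.14

5.14


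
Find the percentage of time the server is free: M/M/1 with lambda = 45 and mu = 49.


Idle fraction = (1 - rho) * 100 = (1 - 45/49) * 100 = 8.2%

8.2%


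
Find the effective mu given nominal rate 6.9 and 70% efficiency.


Effective rate = mu * efficiency = 6.9 * 0.7 = 4.83 per hour

4.83 per hour


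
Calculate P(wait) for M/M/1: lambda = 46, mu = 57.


P(wait) = rho = lambda/mu = 46/57 = 0.807

0.807


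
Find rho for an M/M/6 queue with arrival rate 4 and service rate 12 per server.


rho = lambda/(c*mu) = 4/(6*12) = 0.0556

0.0556


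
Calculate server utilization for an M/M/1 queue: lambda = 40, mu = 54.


rho = lambda/mu = 40/54 = 0.7407

0.7407


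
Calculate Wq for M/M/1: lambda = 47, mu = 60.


rho = 47/60; Wq = rho/(mu - lambda) = 0.0603 hours

0.0603 hours


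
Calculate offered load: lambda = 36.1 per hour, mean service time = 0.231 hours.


Offered load a = lambda * E[S] = 36.1 * 0.231 = 8.34 Erlangs

8.34 Erlangs


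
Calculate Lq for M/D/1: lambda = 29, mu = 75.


M/D/1: Lq = rho^2 / (2*(1-rho)) where rho = 29/75; Lq = 0.12

0.12


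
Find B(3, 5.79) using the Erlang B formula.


B(N,A) = (A^N/N!) / sum(A^k/k!, k=0..N) with N=3, A=5.79 = 0.5787

0.5787


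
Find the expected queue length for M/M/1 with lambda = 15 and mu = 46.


rho = 15/46; Lq = rho^2/(1-rho) = 0.16

0.16


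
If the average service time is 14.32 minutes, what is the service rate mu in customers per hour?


mu = 60 / avg_service_time = 60 / 14.32 = 4.19 per hour

4.19 per hour


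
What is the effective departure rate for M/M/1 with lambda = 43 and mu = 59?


For a stable queue (lambda < mu), throughput = lambda = 43 per hour

43 per hour


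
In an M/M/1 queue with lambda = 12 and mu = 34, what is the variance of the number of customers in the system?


rho = 12/34; Var(N) = rho/(1-rho)^2 = 0.84

0.84


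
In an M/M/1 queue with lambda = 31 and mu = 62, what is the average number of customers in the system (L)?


rho = 31/62; L = rho/(1-rho) = 1.0

1.0


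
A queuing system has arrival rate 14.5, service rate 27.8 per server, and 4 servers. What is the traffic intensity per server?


rho = lambda / (c * mu) = 14.5 / (4 * 27.8) = 0.1304

0.1304


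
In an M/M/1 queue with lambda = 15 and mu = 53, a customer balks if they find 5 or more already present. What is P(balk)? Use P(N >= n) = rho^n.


P(N >= 5) = rho^5 = (15/53)^5 = 0.0018

0.0018


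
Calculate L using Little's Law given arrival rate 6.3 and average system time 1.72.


L = lambda * W = 6.3 * 1.72 = 10.84

10.84


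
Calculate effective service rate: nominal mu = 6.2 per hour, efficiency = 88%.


Effective rate = mu * efficiency = 6.2 * 0.88 = 5.46 per hour

5.46 per hour


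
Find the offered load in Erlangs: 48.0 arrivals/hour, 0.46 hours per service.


Offered load a = lambda * E[S] = 48.0 * 0.46 = 22.08 Erlangs

22.08 Erlangs


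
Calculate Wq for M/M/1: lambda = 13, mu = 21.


rho = 13/21; Wq = rho/(mu - lambda) = 0.0774 hours

0.0774 hours


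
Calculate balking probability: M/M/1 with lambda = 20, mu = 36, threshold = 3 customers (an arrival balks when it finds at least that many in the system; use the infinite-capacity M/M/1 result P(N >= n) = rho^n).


P(N >= 3) = rho^3 = (20/36)^3 = 0.1715

0.1715
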